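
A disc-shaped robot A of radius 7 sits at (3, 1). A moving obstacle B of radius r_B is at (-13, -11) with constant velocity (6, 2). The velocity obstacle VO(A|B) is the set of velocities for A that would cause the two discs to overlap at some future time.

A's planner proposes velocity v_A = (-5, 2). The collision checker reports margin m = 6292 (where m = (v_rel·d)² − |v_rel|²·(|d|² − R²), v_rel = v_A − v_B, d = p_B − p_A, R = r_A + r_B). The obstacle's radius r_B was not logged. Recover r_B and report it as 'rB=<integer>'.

m = 6292
d = (-16, -12);  v_rel = (-11, 0),  |v_rel|² = 121
v_rel×d = (-11)·(-12) − (0)·(-16) = 132
since m = R²·121 − 132²:  R² = (17424 + 6292) / 121 = 196
R = √196 = 14  ⇒  r_B = 14 − 7 = 7

rB=7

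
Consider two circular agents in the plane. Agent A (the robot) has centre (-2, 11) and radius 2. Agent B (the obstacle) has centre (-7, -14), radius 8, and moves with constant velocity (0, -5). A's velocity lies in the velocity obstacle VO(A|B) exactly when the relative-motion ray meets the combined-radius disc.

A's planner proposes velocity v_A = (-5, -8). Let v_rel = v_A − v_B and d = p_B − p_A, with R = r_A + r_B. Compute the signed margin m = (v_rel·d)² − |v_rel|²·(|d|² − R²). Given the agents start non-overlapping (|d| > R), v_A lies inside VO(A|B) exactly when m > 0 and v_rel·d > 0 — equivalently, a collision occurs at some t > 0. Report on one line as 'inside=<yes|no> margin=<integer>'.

d = (-5, -25),  |d|² = 650;  R = 2+8 = 10,  c = 650−10² = 550
v_rel = (-5, -3),  |v_rel|² = 34;  v_rel·d = (-5)·(-5) + (-3)·(-25) = 100
34·t² − 200·t + 550 = 0  ⇒  m = 100² − 34·550 = -8700
m = -8700 < 0,  v_rel·d = 100 > 0  ⇒  outside

inside=no margin=-8700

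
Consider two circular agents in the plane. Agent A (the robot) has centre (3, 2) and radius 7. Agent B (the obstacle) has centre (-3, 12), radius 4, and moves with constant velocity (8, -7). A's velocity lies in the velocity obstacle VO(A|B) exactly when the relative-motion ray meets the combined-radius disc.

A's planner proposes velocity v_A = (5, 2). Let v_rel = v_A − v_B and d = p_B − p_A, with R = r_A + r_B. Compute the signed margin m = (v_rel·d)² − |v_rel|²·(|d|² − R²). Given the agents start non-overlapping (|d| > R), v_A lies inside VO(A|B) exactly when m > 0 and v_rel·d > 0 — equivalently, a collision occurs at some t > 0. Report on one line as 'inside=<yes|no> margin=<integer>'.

d = (-6, 10),  |d|² = 136;  R = 7+4 = 11,  c = 136−11² = 15
v_rel = (-3, 9),  |v_rel|² = 90;  v_rel·d = (-3)·(-6) + (9)·(10) = 108
90·t² − 216·t + 15 = 0  ⇒  m = 108² − 90·15 = 10314
m = 10314 > 0,  v_rel·d = 108 > 0  ⇒  inside

inside=yes margin=10314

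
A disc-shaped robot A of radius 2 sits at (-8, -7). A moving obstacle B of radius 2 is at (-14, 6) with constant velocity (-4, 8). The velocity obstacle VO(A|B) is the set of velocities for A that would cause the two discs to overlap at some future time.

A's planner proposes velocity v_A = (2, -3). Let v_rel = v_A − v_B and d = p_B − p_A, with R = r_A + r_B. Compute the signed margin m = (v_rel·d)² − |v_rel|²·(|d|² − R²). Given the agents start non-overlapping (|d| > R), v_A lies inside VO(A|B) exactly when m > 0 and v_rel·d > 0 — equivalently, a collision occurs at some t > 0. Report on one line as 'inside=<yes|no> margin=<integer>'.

d = (-6, 13),  |d|² = 205;  R = 2+2 = 4,  c = 205−4² = 189
v_rel = (6, -11),  |v_rel|² = 157;  v_rel·d = (6)·(-6) + (-11)·(13) = -179
157·t² + 358·t + 189 = 0  ⇒  m = (-179)² − 157·189 = 2368
m = 2368 > 0,  v_rel·d = -179 < 0  ⇒  outside

inside=no margin=2368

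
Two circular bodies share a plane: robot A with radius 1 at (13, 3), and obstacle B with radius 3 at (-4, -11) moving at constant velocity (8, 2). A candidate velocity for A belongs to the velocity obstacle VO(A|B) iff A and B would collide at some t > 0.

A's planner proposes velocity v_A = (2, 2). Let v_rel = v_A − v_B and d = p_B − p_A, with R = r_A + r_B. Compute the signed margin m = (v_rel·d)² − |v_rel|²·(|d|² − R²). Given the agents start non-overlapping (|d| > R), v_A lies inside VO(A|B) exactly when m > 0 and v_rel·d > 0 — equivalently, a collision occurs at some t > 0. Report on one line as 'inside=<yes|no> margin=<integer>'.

d = (-17, -14),  |d|² = 485;  R = 1+3 = 4,  c = 485−4² = 469
v_rel = (-6, 0),  |v_rel|² = 36;  v_rel·d = (-6)·(-17) + (0)·(-14) = 102
36·t² − 204·t + 469 = 0  ⇒  m = 102² − 36·469 = -6480
m = -6480 < 0,  v_rel·d = 102 > 0  ⇒  outside

inside=no margin=-6480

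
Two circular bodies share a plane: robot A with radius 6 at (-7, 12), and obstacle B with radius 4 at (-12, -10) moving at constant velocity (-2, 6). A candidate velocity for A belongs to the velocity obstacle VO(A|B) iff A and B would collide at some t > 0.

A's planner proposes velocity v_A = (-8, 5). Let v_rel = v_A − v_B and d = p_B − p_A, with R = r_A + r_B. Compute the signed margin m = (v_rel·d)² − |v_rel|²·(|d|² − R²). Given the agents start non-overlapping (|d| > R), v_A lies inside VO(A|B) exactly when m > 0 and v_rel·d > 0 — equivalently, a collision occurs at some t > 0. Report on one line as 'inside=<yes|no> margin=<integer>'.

d = (-5, -22),  |d|² = 509;  R = 6+4 = 10,  c = 509−10² = 409
v_rel = (-6, -1),  |v_rel|² = 37;  v_rel·d = (-6)·(-5) + (-1)·(-22) = 52
37·t² − 104·t + 409 = 0  ⇒  m = 52² − 37·409 = -12429
m = -12429 < 0,  v_rel·d = 52 > 0  ⇒  outside

inside=no margin=-12429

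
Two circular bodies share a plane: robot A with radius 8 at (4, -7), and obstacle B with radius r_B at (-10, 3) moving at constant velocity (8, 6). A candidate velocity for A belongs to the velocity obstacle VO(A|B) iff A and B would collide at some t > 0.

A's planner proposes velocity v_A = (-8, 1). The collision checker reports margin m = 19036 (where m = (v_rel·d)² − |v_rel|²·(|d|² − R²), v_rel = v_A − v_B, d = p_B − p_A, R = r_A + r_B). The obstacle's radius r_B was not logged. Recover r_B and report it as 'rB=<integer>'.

m = 19036
d = (-14, 10);  v_rel = (-16, -5),  |v_rel|² = 281
v_rel×d = (-16)·(10) − (-5)·(-14) = -230
since m = R²·281 − (-230)²:  R² = (52900 + 19036) / 281 = 256
R = √256 = 16  ⇒  r_B = 16 − 8 = 8

rB=8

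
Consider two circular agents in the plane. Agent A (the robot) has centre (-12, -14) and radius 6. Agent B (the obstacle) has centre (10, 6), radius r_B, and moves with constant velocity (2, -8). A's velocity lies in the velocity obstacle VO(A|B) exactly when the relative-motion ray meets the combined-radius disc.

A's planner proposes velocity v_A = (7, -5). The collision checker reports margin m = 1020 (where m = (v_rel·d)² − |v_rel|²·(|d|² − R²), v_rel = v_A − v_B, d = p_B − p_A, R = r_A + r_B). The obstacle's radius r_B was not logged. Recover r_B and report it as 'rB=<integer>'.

m = 1020
d = (22, 20);  v_rel = (5, 3),  |v_rel|² = 34
v_rel×d = (5)·(20) − (3)·(22) = 34
since m = R²·34 − 34²:  R² = (1156 + 1020) / 34 = 64
R = √64 = 8  ⇒  r_B = 8 − 6 = 2

rB=2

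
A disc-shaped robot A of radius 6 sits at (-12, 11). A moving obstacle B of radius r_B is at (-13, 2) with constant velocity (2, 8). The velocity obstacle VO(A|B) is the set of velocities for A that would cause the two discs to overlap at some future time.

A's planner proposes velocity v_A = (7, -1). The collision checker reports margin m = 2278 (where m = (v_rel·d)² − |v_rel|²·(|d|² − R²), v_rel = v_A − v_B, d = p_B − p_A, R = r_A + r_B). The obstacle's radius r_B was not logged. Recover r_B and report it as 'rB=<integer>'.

m = 2278
d = (-1, -9);  v_rel = (5, -9),  |v_rel|² = 106
v_rel×d = (5)·(-9) − (-9)·(-1) = -54
since m = R²·106 − (-54)²:  R² = (2916 + 2278) / 106 = 49
R = √49 = 7  ⇒  r_B = 7 − 6 = 1

rB=1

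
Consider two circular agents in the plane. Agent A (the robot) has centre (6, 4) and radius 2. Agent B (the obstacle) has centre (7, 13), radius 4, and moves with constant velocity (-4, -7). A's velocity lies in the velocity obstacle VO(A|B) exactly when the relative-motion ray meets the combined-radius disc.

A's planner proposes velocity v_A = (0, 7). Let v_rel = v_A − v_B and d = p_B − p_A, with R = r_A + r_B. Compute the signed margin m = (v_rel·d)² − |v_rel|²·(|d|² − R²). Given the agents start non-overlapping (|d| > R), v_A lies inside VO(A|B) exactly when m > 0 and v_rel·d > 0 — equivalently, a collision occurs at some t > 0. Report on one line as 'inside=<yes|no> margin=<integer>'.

d = (1, 9),  |d|² = 82;  R = 2+4 = 6,  c = 82−6² = 46
v_rel = (4, 14),  |v_rel|² = 212;  v_rel·d = (4)·(1) + (14)·(9) = 130
212·t² − 260·t + 46 = 0  ⇒  m = 130² − 212·46 = 7148
m = 7148 > 0,  v_rel·d = 130 > 0  ⇒  inside

inside=yes margin=7148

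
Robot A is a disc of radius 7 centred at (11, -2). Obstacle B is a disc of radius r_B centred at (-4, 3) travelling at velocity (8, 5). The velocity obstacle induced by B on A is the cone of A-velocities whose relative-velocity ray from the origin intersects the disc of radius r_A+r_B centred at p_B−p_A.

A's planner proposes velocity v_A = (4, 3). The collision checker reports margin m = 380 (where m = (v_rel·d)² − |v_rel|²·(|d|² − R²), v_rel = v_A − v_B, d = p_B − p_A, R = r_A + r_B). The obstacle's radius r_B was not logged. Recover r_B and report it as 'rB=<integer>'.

m = 380
d = (-15, 5);  v_rel = (-4, -2),  |v_rel|² = 20
v_rel×d = (-4)·(5) − (-2)·(-15) = -50
since m = R²·20 − (-50)²:  R² = (2500 + 380) / 20 = 144
R = √144 = 12  ⇒  r_B = 12 − 7 = 5

rB=5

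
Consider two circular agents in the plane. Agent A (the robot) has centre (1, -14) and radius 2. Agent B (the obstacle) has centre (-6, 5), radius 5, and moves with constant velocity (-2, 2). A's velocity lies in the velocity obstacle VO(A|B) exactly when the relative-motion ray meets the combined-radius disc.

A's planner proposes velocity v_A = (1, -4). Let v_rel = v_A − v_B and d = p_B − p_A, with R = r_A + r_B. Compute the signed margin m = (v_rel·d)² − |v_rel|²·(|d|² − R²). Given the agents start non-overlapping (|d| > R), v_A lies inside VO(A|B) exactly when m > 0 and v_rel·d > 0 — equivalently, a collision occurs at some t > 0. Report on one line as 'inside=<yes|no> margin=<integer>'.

d = (-7, 19),  |d|² = 410;  R = 2+5 = 7,  c = 410−7² = 361
v_rel = (3, -6),  |v_rel|² = 45;  v_rel·d = (3)·(-7) + (-6)·(19) = -135
45·t² + 270·t + 361 = 0  ⇒  m = (-135)² − 45·361 = 1980
m = 1980 > 0,  v_rel·d = -135 < 0  ⇒  outside

inside=no margin=1980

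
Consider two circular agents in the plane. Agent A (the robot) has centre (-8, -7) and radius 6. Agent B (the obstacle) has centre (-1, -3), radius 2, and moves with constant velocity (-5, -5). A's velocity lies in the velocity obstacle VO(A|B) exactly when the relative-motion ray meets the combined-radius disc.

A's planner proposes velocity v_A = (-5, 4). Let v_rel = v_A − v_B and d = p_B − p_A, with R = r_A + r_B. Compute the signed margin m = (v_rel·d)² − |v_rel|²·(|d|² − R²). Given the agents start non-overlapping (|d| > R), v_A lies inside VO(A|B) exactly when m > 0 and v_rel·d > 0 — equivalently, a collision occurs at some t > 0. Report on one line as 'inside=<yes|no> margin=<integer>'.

d = (7, 4),  |d|² = 65;  R = 6+2 = 8,  c = 65−8² = 1
v_rel = (0, 9),  |v_rel|² = 81;  v_rel·d = (0)·(7) + (9)·(4) = 36
81·t² − 72·t + 1 = 0  ⇒  m = 36² − 81·1 = 1215
m = 1215 > 0,  v_rel·d = 36 > 0  ⇒  inside

inside=yes margin=1215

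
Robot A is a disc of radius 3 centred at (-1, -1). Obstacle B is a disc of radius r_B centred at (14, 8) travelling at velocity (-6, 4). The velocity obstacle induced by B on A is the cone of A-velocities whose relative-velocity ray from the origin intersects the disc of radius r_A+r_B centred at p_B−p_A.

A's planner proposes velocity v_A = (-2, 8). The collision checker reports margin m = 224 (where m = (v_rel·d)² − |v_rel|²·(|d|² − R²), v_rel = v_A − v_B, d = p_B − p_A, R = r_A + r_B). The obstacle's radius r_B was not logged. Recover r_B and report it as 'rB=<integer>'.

m = 224
d = (15, 9);  v_rel = (4, 4),  |v_rel|² = 32
v_rel×d = (4)·(9) − (4)·(15) = -24
since m = R²·32 − (-24)²:  R² = (576 + 224) / 32 = 25
R = √25 = 5  ⇒  r_B = 5 − 3 = 2

rB=2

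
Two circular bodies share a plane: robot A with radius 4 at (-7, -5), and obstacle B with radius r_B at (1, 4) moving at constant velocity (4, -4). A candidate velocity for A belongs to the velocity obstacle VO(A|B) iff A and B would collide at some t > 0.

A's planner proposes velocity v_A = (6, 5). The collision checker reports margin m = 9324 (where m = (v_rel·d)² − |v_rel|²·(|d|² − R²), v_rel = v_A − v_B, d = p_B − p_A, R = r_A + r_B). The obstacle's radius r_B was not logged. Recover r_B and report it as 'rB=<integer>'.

m = 9324
d = (8, 9);  v_rel = (2, 9),  |v_rel|² = 85
v_rel×d = (2)·(9) − (9)·(8) = -54
since m = R²·85 − (-54)²:  R² = (2916 + 9324) / 85 = 144
R = √144 = 12  ⇒  r_B = 12 − 4 = 8

rB=8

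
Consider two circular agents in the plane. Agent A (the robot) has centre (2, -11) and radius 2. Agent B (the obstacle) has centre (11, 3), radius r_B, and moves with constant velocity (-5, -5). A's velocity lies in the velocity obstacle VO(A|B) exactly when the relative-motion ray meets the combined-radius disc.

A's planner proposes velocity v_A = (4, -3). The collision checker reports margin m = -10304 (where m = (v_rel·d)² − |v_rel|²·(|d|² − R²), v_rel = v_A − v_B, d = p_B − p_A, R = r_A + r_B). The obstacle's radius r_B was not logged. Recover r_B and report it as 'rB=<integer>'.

m = -10304
d = (9, 14);  v_rel = (9, 2),  |v_rel|² = 85
v_rel×d = (9)·(14) − (2)·(9) = 108
since m = R²·85 − 108²:  R² = (11664 + -10304) / 85 = 16
R = √16 = 4  ⇒  r_B = 4 − 2 = 2

rB=2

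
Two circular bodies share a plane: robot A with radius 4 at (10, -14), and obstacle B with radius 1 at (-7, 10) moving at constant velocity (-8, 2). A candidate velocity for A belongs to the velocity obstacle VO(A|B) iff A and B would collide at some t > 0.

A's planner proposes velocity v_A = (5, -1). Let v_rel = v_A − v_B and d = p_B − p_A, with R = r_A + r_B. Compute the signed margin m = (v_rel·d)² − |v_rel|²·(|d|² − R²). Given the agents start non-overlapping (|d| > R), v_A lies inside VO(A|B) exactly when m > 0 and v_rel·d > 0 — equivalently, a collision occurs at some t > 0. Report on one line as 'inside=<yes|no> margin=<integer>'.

d = (-17, 24),  |d|² = 865;  R = 4+1 = 5,  c = 865−5² = 840
v_rel = (13, -3),  |v_rel|² = 178;  v_rel·d = (13)·(-17) + (-3)·(24) = -293
178·t² + 586·t + 840 = 0  ⇒  m = (-293)² − 178·840 = -63671
m = -63671 < 0,  v_rel·d = -293 < 0  ⇒  outside

inside=no margin=-63671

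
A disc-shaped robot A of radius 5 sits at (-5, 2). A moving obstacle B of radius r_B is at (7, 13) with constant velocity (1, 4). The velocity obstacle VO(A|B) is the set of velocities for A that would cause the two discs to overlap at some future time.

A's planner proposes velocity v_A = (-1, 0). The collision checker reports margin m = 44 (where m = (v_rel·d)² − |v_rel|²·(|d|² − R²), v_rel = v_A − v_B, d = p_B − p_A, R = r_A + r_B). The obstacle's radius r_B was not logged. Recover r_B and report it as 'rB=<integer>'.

m = 44
d = (12, 11);  v_rel = (-2, -4),  |v_rel|² = 20
v_rel×d = (-2)·(11) − (-4)·(12) = 26
since m = R²·20 − 26²:  R² = (676 + 44) / 20 = 36
R = √36 = 6  ⇒  r_B = 6 − 5 = 1

rB=1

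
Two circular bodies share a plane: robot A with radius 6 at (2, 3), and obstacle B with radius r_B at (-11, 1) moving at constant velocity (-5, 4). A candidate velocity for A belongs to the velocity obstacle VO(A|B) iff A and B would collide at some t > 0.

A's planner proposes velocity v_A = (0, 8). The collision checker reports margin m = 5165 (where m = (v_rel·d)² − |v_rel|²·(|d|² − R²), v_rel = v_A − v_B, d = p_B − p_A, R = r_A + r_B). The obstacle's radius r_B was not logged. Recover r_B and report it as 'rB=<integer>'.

m = 5165
d = (-13, -2);  v_rel = (5, 4),  |v_rel|² = 41
v_rel×d = (5)·(-2) − (4)·(-13) = 42
since m = R²·41 − 42²:  R² = (1764 + 5165) / 41 = 169
R = √169 = 13  ⇒  r_B = 13 − 6 = 7

rB=7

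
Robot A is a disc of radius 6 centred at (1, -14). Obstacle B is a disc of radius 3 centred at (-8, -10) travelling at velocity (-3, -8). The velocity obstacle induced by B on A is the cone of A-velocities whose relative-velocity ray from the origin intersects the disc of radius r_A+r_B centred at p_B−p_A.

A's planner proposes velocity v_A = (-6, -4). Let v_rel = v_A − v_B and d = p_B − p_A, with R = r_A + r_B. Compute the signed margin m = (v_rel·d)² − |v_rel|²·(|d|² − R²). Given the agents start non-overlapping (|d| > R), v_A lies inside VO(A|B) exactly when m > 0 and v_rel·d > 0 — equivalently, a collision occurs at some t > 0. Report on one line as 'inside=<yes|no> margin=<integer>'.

d = (-9, 4),  |d|² = 97;  R = 6+3 = 9,  c = 97−9² = 16
v_rel = (-3, 4),  |v_rel|² = 25;  v_rel·d = (-3)·(-9) + (4)·(4) = 43
25·t² − 86·t + 16 = 0  ⇒  m = 43² − 25·16 = 1449
m = 1449 > 0,  v_rel·d = 43 > 0  ⇒  inside

inside=yes margin=1449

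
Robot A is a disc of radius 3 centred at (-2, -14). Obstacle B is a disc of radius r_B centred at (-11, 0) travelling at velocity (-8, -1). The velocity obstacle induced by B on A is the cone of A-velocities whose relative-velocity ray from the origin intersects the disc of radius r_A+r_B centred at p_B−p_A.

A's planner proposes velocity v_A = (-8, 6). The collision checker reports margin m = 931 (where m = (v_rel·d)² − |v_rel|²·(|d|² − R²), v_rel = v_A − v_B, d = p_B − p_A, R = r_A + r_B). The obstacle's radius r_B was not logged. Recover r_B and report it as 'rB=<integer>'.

m = 931
d = (-9, 14);  v_rel = (0, 7),  |v_rel|² = 49
v_rel×d = (0)·(14) − (7)·(-9) = 63
since m = R²·49 − 63²:  R² = (3969 + 931) / 49 = 100
R = √100 = 10  ⇒  r_B = 10 − 3 = 7

rB=7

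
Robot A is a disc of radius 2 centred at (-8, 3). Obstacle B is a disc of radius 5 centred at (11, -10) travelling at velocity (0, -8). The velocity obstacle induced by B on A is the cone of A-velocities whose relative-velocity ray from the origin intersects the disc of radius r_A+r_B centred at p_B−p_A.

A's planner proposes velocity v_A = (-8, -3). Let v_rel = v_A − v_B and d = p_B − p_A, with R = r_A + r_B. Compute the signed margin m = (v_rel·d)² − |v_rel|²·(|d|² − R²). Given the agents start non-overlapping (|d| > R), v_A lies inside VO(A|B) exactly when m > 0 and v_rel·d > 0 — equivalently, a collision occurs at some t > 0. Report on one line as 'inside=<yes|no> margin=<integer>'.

d = (19, -13),  |d|² = 530;  R = 2+5 = 7,  c = 530−7² = 481
v_rel = (-8, 5),  |v_rel|² = 89;  v_rel·d = (-8)·(19) + (5)·(-13) = -217
89·t² + 434·t + 481 = 0  ⇒  m = (-217)² − 89·481 = 4280
m = 4280 > 0,  v_rel·d = -217 < 0  ⇒  outside

inside=no margin=4280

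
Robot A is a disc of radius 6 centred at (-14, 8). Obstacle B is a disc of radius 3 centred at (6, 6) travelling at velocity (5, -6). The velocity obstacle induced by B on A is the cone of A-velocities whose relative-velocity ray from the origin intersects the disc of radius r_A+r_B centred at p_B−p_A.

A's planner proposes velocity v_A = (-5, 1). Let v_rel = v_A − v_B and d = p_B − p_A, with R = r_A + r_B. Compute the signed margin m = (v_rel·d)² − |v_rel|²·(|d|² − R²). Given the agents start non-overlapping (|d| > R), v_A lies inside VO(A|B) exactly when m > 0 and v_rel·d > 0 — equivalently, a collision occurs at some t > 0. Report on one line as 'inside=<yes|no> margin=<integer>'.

d = (20, -2),  |d|² = 404;  R = 6+3 = 9,  c = 404−9² = 323
v_rel = (-10, 7),  |v_rel|² = 149;  v_rel·d = (-10)·(20) + (7)·(-2) = -214
149·t² + 428·t + 323 = 0  ⇒  m = (-214)² − 149·323 = -2331
m = -2331 < 0,  v_rel·d = -214 < 0  ⇒  outside

inside=no margin=-2331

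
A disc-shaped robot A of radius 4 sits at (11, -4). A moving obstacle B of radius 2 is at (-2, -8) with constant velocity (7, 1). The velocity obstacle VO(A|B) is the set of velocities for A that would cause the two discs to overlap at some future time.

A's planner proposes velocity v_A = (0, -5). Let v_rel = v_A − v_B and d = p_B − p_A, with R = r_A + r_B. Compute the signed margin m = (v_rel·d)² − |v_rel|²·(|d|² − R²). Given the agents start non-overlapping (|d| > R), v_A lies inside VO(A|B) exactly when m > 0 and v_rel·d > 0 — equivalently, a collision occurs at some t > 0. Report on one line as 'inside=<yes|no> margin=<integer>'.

d = (-13, -4),  |d|² = 185;  R = 4+2 = 6,  c = 185−6² = 149
v_rel = (-7, -6),  |v_rel|² = 85;  v_rel·d = (-7)·(-13) + (-6)·(-4) = 115
85·t² − 230·t + 149 = 0  ⇒  m = 115² − 85·149 = 560
m = 560 > 0,  v_rel·d = 115 > 0  ⇒  inside

inside=yes margin=560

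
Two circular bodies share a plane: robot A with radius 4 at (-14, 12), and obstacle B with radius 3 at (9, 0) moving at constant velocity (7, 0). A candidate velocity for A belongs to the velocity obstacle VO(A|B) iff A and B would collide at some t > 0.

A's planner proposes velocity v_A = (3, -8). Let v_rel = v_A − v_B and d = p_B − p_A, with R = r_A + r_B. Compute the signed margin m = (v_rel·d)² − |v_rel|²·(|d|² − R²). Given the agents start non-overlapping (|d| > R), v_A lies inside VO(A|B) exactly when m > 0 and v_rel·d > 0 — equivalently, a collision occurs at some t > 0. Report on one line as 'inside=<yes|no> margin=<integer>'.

d = (23, -12),  |d|² = 673;  R = 4+3 = 7,  c = 673−7² = 624
v_rel = (-4, -8),  |v_rel|² = 80;  v_rel·d = (-4)·(23) + (-8)·(-12) = 4
80·t² − 8·t + 624 = 0  ⇒  m = 4² − 80·624 = -49904
m = -49904 < 0,  v_rel·d = 4 > 0  ⇒  outside

inside=no margin=-49904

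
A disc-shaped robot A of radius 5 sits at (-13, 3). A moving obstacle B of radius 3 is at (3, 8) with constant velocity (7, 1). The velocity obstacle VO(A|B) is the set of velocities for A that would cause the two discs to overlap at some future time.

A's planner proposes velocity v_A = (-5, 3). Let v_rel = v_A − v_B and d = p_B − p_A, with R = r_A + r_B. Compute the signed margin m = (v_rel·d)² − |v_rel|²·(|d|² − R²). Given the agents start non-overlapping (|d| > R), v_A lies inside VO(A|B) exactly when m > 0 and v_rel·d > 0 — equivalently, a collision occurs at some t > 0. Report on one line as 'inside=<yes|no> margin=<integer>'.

d = (16, 5),  |d|² = 281;  R = 5+3 = 8,  c = 281−8² = 217
v_rel = (-12, 2),  |v_rel|² = 148;  v_rel·d = (-12)·(16) + (2)·(5) = -182
148·t² + 364·t + 217 = 0  ⇒  m = (-182)² − 148·217 = 1008
m = 1008 > 0,  v_rel·d = -182 < 0  ⇒  outside

inside=no margin=1008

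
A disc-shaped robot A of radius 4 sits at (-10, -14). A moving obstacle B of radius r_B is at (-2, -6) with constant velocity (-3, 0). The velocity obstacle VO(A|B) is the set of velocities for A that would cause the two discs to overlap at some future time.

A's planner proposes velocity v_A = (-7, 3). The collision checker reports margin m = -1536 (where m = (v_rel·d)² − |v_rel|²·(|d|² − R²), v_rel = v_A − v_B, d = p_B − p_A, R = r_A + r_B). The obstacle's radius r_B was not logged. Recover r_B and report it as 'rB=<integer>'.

m = -1536
d = (8, 8);  v_rel = (-4, 3),  |v_rel|² = 25
v_rel×d = (-4)·(8) − (3)·(8) = -56
since m = R²·25 − (-56)²:  R² = (3136 + -1536) / 25 = 64
R = √64 = 8  ⇒  r_B = 8 − 4 = 4

rB=4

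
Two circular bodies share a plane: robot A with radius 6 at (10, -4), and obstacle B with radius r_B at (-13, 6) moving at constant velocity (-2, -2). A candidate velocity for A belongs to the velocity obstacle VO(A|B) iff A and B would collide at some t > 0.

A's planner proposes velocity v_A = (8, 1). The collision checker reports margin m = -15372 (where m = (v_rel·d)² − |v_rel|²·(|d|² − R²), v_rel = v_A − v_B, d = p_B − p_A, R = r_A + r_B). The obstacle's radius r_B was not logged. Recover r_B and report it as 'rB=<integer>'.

m = -15372
d = (-23, 10);  v_rel = (10, 3),  |v_rel|² = 109
v_rel×d = (10)·(10) − (3)·(-23) = 169
since m = R²·109 − 169²:  R² = (28561 + -15372) / 109 = 121
R = √121 = 11  ⇒  r_B = 11 − 6 = 5

rB=5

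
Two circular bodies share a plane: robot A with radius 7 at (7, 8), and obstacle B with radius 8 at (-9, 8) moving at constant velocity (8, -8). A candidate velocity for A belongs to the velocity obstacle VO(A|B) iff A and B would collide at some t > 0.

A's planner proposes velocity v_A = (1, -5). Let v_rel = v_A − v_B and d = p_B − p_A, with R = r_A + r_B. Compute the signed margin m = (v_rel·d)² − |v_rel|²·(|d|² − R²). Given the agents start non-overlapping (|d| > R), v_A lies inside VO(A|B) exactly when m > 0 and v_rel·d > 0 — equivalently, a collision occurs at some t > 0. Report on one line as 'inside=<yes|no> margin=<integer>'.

d = (-16, 0),  |d|² = 256;  R = 7+8 = 15,  c = 256−15² = 31
v_rel = (-7, 3),  |v_rel|² = 58;  v_rel·d = (-7)·(-16) + (3)·(0) = 112
58·t² − 224·t + 31 = 0  ⇒  m = 112² − 58·31 = 10746
m = 10746 > 0,  v_rel·d = 112 > 0  ⇒  inside

inside=yes margin=10746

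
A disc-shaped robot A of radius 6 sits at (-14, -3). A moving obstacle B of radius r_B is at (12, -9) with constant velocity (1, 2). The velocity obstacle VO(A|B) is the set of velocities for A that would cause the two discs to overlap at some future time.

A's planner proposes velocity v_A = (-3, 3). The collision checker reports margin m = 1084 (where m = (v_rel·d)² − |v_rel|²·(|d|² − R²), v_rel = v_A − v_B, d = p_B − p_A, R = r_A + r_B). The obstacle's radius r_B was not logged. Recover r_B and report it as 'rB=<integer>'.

m = 1084
d = (26, -6);  v_rel = (-4, 1),  |v_rel|² = 17
v_rel×d = (-4)·(-6) − (1)·(26) = -2
since m = R²·17 − (-2)²:  R² = (4 + 1084) / 17 = 64
R = √64 = 8  ⇒  r_B = 8 − 6 = 2

rB=2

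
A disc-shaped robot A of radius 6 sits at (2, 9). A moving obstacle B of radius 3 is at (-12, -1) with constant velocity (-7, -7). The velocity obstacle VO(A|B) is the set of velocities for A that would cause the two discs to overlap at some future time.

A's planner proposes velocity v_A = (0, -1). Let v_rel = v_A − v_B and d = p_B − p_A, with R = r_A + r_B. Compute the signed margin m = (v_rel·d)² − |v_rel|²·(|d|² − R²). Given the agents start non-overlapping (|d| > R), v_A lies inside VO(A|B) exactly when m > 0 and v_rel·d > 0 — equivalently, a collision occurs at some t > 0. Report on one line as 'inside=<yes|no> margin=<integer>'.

d = (-14, -10),  |d|² = 296;  R = 6+3 = 9,  c = 296−9² = 215
v_rel = (7, 6),  |v_rel|² = 85;  v_rel·d = (7)·(-14) + (6)·(-10) = -158
85·t² + 316·t + 215 = 0  ⇒  m = (-158)² − 85·215 = 6689
m = 6689 > 0,  v_rel·d = -158 < 0  ⇒  outside

inside=no margin=6689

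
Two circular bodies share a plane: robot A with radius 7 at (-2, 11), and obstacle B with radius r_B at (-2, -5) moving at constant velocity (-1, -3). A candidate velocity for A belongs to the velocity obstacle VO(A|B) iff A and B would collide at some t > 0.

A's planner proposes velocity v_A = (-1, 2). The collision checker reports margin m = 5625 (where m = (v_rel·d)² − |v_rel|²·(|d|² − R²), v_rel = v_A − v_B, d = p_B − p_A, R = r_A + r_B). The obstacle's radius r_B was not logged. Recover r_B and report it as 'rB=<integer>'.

m = 5625
d = (0, -16);  v_rel = (0, 5),  |v_rel|² = 25
v_rel×d = (0)·(-16) − (5)·(0) = 0
since m = R²·25 − 0²:  R² = (0 + 5625) / 25 = 225
R = √225 = 15  ⇒  r_B = 15 − 7 = 8

rB=8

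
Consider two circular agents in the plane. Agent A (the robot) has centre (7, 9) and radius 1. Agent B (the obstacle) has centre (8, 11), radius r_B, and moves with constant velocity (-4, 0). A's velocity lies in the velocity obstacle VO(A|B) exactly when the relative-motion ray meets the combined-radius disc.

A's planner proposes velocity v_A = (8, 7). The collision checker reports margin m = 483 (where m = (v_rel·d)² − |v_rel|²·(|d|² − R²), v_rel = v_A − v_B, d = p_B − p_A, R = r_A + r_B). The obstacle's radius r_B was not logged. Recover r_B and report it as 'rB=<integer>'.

m = 483
d = (1, 2);  v_rel = (12, 7),  |v_rel|² = 193
v_rel×d = (12)·(2) − (7)·(1) = 17
since m = R²·193 − 17²:  R² = (289 + 483) / 193 = 4
R = √4 = 2  ⇒  r_B = 2 − 1 = 1

rB=1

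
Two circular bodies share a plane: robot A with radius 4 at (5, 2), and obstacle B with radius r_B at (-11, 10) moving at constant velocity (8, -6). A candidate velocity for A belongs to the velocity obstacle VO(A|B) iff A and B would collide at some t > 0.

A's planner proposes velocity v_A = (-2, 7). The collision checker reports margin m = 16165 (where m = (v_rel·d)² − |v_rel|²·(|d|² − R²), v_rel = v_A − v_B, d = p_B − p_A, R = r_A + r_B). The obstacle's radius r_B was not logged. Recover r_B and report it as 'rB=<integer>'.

m = 16165
d = (-16, 8);  v_rel = (-10, 13),  |v_rel|² = 269
v_rel×d = (-10)·(8) − (13)·(-16) = 128
since m = R²·269 − 128²:  R² = (16384 + 16165) / 269 = 121
R = √121 = 11  ⇒  r_B = 11 − 4 = 7

rB=7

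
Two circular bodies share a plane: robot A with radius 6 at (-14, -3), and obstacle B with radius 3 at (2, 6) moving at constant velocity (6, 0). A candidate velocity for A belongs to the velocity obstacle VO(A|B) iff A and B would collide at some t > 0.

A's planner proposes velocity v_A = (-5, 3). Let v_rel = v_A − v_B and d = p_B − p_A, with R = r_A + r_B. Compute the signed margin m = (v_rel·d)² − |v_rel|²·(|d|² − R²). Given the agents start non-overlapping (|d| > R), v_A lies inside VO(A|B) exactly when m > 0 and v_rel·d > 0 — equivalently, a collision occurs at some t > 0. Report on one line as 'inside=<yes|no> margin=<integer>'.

d = (16, 9),  |d|² = 337;  R = 6+3 = 9,  c = 337−9² = 256
v_rel = (-11, 3),  |v_rel|² = 130;  v_rel·d = (-11)·(16) + (3)·(9) = -149
130·t² + 298·t + 256 = 0  ⇒  m = (-149)² − 130·256 = -11079
m = -11079 < 0,  v_rel·d = -149 < 0  ⇒  outside

inside=no margin=-11079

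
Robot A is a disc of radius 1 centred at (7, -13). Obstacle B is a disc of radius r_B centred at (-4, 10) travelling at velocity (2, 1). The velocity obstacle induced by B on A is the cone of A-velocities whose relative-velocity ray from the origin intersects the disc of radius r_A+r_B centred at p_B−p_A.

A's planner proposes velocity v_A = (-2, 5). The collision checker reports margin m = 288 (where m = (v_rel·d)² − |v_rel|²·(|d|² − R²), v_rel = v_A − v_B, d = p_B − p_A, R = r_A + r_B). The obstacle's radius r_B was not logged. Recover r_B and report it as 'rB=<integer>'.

m = 288
d = (-11, 23);  v_rel = (-4, 4),  |v_rel|² = 32
v_rel×d = (-4)·(23) − (4)·(-11) = -48
since m = R²·32 − (-48)²:  R² = (2304 + 288) / 32 = 81
R = √81 = 9  ⇒  r_B = 9 − 1 = 8

rB=8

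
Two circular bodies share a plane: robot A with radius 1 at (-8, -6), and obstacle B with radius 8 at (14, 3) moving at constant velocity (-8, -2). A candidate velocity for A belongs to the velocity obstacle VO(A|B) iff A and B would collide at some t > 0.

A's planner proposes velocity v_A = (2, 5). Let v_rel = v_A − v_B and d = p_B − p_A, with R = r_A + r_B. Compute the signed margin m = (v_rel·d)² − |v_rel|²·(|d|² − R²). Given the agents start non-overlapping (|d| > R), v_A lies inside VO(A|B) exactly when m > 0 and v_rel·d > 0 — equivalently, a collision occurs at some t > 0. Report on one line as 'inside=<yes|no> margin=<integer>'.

d = (22, 9),  |d|² = 565;  R = 1+8 = 9,  c = 565−9² = 484
v_rel = (10, 7),  |v_rel|² = 149;  v_rel·d = (10)·(22) + (7)·(9) = 283
149·t² − 566·t + 484 = 0  ⇒  m = 283² − 149·484 = 7973
m = 7973 > 0,  v_rel·d = 283 > 0  ⇒  inside

inside=yes margin=7973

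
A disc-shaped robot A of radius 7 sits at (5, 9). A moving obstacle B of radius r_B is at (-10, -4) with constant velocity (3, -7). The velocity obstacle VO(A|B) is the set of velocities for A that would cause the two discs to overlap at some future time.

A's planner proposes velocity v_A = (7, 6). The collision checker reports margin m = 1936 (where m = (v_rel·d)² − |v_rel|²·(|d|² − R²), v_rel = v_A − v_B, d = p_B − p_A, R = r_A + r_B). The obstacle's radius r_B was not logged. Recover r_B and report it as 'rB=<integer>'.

m = 1936
d = (-15, -13);  v_rel = (4, 13),  |v_rel|² = 185
v_rel×d = (4)·(-13) − (13)·(-15) = 143
since m = R²·185 − 143²:  R² = (20449 + 1936) / 185 = 121
R = √121 = 11  ⇒  r_B = 11 − 7 = 4

rB=4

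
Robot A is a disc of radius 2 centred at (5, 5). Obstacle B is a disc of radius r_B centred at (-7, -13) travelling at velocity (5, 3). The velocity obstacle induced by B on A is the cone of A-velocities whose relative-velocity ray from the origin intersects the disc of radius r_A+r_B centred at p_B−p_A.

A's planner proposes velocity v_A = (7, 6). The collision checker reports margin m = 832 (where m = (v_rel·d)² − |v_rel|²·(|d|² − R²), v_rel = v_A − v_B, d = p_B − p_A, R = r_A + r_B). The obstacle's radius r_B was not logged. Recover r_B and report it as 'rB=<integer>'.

m = 832
d = (-12, -18);  v_rel = (2, 3),  |v_rel|² = 13
v_rel×d = (2)·(-18) − (3)·(-12) = 0
since m = R²·13 − 0²:  R² = (0 + 832) / 13 = 64
R = √64 = 8  ⇒  r_B = 8 − 2 = 6

rB=6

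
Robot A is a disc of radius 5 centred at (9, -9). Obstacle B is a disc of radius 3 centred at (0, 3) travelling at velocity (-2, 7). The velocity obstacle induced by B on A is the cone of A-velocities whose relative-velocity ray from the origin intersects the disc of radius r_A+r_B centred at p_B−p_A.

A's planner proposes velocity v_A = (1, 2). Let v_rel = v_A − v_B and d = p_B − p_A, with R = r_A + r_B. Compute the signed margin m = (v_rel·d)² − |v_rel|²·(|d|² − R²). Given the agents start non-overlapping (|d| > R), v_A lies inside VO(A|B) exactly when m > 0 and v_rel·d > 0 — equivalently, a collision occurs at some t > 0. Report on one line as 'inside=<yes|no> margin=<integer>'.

d = (-9, 12),  |d|² = 225;  R = 5+3 = 8,  c = 225−8² = 161
v_rel = (3, -5),  |v_rel|² = 34;  v_rel·d = (3)·(-9) + (-5)·(12) = -87
34·t² + 174·t + 161 = 0  ⇒  m = (-87)² − 34·161 = 2095
m = 2095 > 0,  v_rel·d = -87 < 0  ⇒  outside

inside=no margin=2095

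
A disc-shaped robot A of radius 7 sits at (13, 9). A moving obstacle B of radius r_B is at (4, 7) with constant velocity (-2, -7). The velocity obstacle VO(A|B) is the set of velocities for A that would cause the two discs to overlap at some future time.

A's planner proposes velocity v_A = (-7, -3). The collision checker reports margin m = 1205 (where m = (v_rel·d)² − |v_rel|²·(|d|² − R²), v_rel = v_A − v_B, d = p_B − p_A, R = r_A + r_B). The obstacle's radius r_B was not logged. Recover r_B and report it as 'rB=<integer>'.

m = 1205
d = (-9, -2);  v_rel = (-5, 4),  |v_rel|² = 41
v_rel×d = (-5)·(-2) − (4)·(-9) = 46
since m = R²·41 − 46²:  R² = (2116 + 1205) / 41 = 81
R = √81 = 9  ⇒  r_B = 9 − 7 = 2

rB=2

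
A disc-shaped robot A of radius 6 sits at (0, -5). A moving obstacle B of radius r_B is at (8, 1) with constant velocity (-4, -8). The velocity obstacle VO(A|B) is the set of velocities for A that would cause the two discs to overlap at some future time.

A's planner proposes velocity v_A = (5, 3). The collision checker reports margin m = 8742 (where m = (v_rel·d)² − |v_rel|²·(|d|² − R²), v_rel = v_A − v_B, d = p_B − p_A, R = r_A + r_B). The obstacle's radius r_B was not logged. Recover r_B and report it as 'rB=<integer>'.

m = 8742
d = (8, 6);  v_rel = (9, 11),  |v_rel|² = 202
v_rel×d = (9)·(6) − (11)·(8) = -34
since m = R²·202 − (-34)²:  R² = (1156 + 8742) / 202 = 49
R = √49 = 7  ⇒  r_B = 7 − 6 = 1

rB=1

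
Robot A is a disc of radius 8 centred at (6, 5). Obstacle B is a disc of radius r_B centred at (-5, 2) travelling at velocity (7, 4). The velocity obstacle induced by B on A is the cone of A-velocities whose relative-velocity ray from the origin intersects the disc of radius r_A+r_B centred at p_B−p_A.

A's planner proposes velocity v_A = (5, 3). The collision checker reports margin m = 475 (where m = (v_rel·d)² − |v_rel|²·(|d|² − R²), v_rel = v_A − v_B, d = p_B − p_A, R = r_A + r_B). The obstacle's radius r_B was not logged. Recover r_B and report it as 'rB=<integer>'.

m = 475
d = (-11, -3);  v_rel = (-2, -1),  |v_rel|² = 5
v_rel×d = (-2)·(-3) − (-1)·(-11) = -5
since m = R²·5 − (-5)²:  R² = (25 + 475) / 5 = 100
R = √100 = 10  ⇒  r_B = 10 − 8 = 2

rB=2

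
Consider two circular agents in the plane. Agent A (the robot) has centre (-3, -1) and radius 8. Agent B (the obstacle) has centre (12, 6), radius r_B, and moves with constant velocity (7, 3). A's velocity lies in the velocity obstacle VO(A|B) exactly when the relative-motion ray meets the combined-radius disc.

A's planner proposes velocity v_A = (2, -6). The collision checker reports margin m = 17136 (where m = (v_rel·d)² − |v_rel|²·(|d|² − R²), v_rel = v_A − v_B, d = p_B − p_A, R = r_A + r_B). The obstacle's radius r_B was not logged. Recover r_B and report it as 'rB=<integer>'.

m = 17136
d = (15, 7);  v_rel = (-5, -9),  |v_rel|² = 106
v_rel×d = (-5)·(7) − (-9)·(15) = 100
since m = R²·106 − 100²:  R² = (10000 + 17136) / 106 = 256
R = √256 = 16  ⇒  r_B = 16 − 8 = 8

rB=8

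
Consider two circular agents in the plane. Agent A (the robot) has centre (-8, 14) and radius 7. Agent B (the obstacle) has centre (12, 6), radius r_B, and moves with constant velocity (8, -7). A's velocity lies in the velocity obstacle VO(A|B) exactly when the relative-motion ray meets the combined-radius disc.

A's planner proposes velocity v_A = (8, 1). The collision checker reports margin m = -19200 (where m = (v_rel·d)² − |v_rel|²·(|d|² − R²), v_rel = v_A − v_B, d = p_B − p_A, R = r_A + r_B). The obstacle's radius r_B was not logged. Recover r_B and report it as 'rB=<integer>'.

m = -19200
d = (20, -8);  v_rel = (0, 8),  |v_rel|² = 64
v_rel×d = (0)·(-8) − (8)·(20) = -160
since m = R²·64 − (-160)²:  R² = (25600 + -19200) / 64 = 100
R = √100 = 10  ⇒  r_B = 10 − 7 = 3

rB=3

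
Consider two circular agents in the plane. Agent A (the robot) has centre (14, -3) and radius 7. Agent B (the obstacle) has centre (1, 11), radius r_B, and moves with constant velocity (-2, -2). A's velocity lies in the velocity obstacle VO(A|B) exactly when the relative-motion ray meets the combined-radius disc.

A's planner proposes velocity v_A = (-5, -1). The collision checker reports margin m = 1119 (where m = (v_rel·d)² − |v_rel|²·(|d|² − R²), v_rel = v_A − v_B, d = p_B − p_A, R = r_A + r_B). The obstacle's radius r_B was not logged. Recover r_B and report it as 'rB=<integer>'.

m = 1119
d = (-13, 14);  v_rel = (-3, 1),  |v_rel|² = 10
v_rel×d = (-3)·(14) − (1)·(-13) = -29
since m = R²·10 − (-29)²:  R² = (841 + 1119) / 10 = 196
R = √196 = 14  ⇒  r_B = 14 − 7 = 7

rB=7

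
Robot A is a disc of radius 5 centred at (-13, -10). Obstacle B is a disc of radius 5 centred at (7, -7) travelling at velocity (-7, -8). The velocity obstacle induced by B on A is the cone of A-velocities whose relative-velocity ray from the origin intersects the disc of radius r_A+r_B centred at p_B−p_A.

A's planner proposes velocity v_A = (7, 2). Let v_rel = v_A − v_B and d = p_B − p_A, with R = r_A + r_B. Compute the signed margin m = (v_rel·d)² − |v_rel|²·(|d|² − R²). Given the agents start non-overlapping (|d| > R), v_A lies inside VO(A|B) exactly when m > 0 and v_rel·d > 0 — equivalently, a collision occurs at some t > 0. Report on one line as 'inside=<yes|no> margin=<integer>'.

d = (20, 3),  |d|² = 409;  R = 5+5 = 10,  c = 409−10² = 309
v_rel = (14, 10),  |v_rel|² = 296;  v_rel·d = (14)·(20) + (10)·(3) = 310
296·t² − 620·t + 309 = 0  ⇒  m = 310² − 296·309 = 4636
m = 4636 > 0,  v_rel·d = 310 > 0  ⇒  inside

inside=yes margin=4636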